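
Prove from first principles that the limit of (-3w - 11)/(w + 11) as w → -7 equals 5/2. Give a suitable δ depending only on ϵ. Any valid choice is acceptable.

Fix ϵ > 0. We want δ > 0 with 0 < |w + 7| < δ ⇒ |(-3w - 11)/(w + 11) − (5/2)| < ϵ.
Combining over a common denominator, (-3w - 11)/(w + 11) − (5/2) = [(-3w - 11)·4 − 10·(w + 11)] / [4·(w + 11)] = -22(w + 7) / (4(w + 11)).
So |(-3w - 11)/(w + 11) − (5/2)| = 22|w + 7| / (4·|w + 11|).
Restrict δ ≤ 2. Then |w + 7| < 2 gives |w + 11| = |(w + 7) + 4| ≥ 4 − 2 = 2.
Hence |(-3w - 11)/(w + 11) − (5/2)| < 22|w + 7|/(4·2) = (11/4)|w + 7|, which is < ϵ once |w + 7| < (4/11)ϵ.
Take δ = min(2, (4/11)ϵ). Then 0 < |w + 7| < δ forces both bounds, so |(-3w - 11)/(w + 11) − (5/2)| < ϵ.

δ = min(2, (4/11)ϵ)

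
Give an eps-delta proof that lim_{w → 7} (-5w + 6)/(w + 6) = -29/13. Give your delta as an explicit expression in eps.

delta = min(13/2, (169/72)eps)

Suppose eps > 0. We want delta > 0 with 0 < |w − 7| < delta ⇒ |(-5w + 6)/(w + 6) + 29/13| < eps.
Combining over a common denominator, (-5w + 6)/(w + 6) + 29/13 = [(-5w + 6)·13 − (-29)·(w + 6)] / [13·(w + 6)] = -36(w − 7) / (13(w + 6)).
So |(-5w + 6)/(w + 6) + 29/13| = 36|w − 7| / (13·|w + 6|).
Restrict delta ≤ 13/2. Then |w − 7| < 13/2 gives |w + 6| = |(w − 7) + 13| ≥ 13 − 13/2 = 13/2.
Hence |(-5w + 6)/(w + 6) + 29/13| < 36|w − 7|/(13·(13/2)) = (72/169)|w − 7|, which is < eps once |w − 7| < (169/72)eps.
Take delta = min(13/2, (169/72)eps). Then 0 < |w − 7| < delta forces both bounds, so |(-5w + 6)/(w + 6) + 29/13| < eps.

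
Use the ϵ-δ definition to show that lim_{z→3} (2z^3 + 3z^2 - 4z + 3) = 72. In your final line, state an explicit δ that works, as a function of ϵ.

δ = min(1, ϵ/91)

Let ϵ > 0 be given. We want δ > 0 such that 0 < |z − 3| < δ implies |(2z^3 + 3z^2 - 4z + 3) − 72| < ϵ.
(2z^3 + 3z^2 - 4z + 3) − 72 = 2z^3 + 3z^2 - 4z - 69 = (z − 3)(2z^2 + 9z + 23).
So |(2z^3 + 3z^2 - 4z + 3) − 72| = |z − 3|·|2z^2 + 9z + 23|.
Require δ ≤ 1. Then |z − 3| < 1 gives |z| < 4, and by the triangle inequality |2z^2 + 9z + 23| ≤ 2·4^2 + 9·4 + 23 = 91.
Hence |(2z^3 + 3z^2 - 4z + 3) − 72| ≤ 91|z − 3| < ϵ provided |z − 3| < ϵ/91.
Take δ = min(1, ϵ/91). Then 0 < |z − 3| < δ gives both |z − 3| < 1 and |z − 3| < ϵ/91, so |(2z^3 + 3z^2 - 4z + 3) − 72| < ϵ.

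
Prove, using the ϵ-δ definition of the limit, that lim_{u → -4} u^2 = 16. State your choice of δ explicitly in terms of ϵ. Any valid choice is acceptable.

δ = min(1, ϵ/9)

Fix ϵ > 0. We seek δ > 0 with 0 < |u + 4| < δ ⇒ |u^2 − 16| < ϵ.
Factor: u^2 − 16 = (u + 4)(u - 4), so |u^2 − 16| = |u + 4|·|u - 4|.
Impose δ ≤ 1 so that |u| < 5; then |u - 4| ≤ 9.
Hence |u^2 − 16| ≤ 9|u + 4|, which is < ϵ once |u + 4| < ϵ/9.
Take δ = min(1, ϵ/9). If 0 < |u + 4| < δ then both bounds hold and |u^2 − 16| ≤ 9|u + 4| < 9·(ϵ/9) = ϵ.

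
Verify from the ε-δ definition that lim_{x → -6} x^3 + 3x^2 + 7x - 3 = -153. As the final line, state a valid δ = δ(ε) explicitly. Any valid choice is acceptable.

δ = min(1, ε/95)

Suppose ε > 0. We want δ > 0 such that 0 < |x + 6| < δ implies |(x^3 + 3x^2 + 7x - 3) + 153| < ε.
(x^3 + 3x^2 + 7x - 3) + 153 = x^3 + 3x^2 + 7x + 150 = (x + 6)(x^2 - 3x + 25).
So |(x^3 + 3x^2 + 7x - 3) + 153| = |x + 6|·|x^2 - 3x + 25|.
Assume first that |x + 6| < 1, so |x| < 7. Then |x^2 - 3x + 25| ≤ 7^2 + 3·7 + 25 = 95.
Hence |(x^3 + 3x^2 + 7x - 3) + 153| ≤ 95|x + 6| < ε provided |x + 6| < ε/95.
Take δ = min(1, ε/95). Then 0 < |x + 6| < δ gives both |x + 6| < 1 and |x + 6| < ε/95, so |(x^3 + 3x^2 + 7x - 3) + 153| < ε.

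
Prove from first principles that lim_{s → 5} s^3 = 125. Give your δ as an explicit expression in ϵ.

Suppose ϵ > 0. We seek δ > 0 with 0 < |s − 5| < δ ⇒ |s^3 − 125| < ϵ.
Factor: s^3 − 125 = (s − 5)(s^2 + 5s + 25), so |s^3 − 125| = |s − 5|·|s^2 + 5s + 25|.
Impose δ ≤ 1 so that |s| < 6; then |s^2 + 5s + 25| ≤ 91.
Hence |s^3 − 125| ≤ 91|s − 5|, which is < ϵ once |s − 5| < ϵ/91.
Take δ = min(1, ϵ/91). If 0 < |s − 5| < δ then both bounds hold and |s^3 − 125| ≤ 91|s − 5| < 91·(ϵ/91) = ϵ.

δ = min(1, ϵ/91)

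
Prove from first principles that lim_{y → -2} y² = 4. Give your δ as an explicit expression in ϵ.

δ = min(2, ϵ/6)

Let ϵ > 0 be given. We seek δ > 0 with 0 < |y + 2| < δ ⇒ |y² − 4| < ϵ.
Factor: y² − 4 = (y + 2)(y - 2), so |y² − 4| = |y + 2|·|y - 2|.
Restrict δ ≤ 2. Then |y + 2| < 2 gives |y| < 4, so by the triangle inequality |y - 2| ≤ 4 + 2 = 6.
Hence |y² − 4| ≤ 6|y + 2|, which is < ϵ once |y + 2| < ϵ/6.
Take δ = min(2, ϵ/6). If 0 < |y + 2| < δ then both bounds hold and |y² − 4| ≤ 6|y + 2| < 6·(ϵ/6) = ϵ.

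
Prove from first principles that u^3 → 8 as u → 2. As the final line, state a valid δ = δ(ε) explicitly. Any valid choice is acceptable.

Let ε > 0. We seek δ > 0 with 0 < |u − 2| < δ ⇒ |u^3 − 8| < ε.
Factor: u^3 − 8 = (u − 2)(u^2 + 2u + 4), so |u^3 − 8| = |u − 2|·|u^2 + 2u + 4|.
Impose δ ≤ 1 so that |u| < 3; then |u^2 + 2u + 4| ≤ 19.
Hence |u^3 − 8| ≤ 19|u − 2|, which is < ε once |u − 2| < ε/19.
Take δ = min(1, ε/19). If 0 < |u − 2| < δ then both bounds hold and |u^3 − 8| ≤ 19|u − 2| < 19·(ε/19) = ε.

δ = min(1, ε/19)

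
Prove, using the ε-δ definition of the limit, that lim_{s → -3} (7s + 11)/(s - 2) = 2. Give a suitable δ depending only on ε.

Fix ε > 0. We want δ > 0 with 0 < |s + 3| < δ ⇒ |(7s + 11)/(s - 2) − 2| < ε.
Combining over a common denominator, (7s + 11)/(s - 2) − 2 = [(7s + 11)·(-5) − (-10)·(s - 2)] / [(-5)·(s - 2)] = -25(s + 3) / ((-5)(s - 2)).
So |(7s + 11)/(s - 2) − 2| = 25|s + 3| / (5·|s − 2|).
Require δ ≤ 5/2, so |s − 2| ≥ |-5| − |s + 3| > 5 − 5/2 = 5/2.
Hence |(7s + 11)/(s - 2) − 2| < 25|s + 3|/(5·(5/2)) = 2|s + 3|, which is < ε once |s + 3| < (1/2)ε.
Take δ = min(5/2, (1/2)ε). Then 0 < |s + 3| < δ forces both bounds, so |(7s + 11)/(s - 2) − 2| < ε.

δ = min(5/2, (1/2)ε)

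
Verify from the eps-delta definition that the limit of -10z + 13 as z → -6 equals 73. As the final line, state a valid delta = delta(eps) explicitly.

delta = eps/10

Let eps > 0. We need delta > 0 so that 0 < |z + 6| < delta implies |(-10z + 13) − 73| < eps.
|(-10z + 13) − 73| = |-10z - 60| = 10|z + 6|.
Thus it suffices that |z + 6| < eps/10.
Choosing delta = eps/10 gives |(-10z + 13) − 73| = 10|z + 6| < eps whenever |z + 6| < delta.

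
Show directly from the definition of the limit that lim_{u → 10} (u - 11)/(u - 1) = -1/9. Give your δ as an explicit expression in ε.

δ = min(9/2, (81/20)ε)

Suppose ε > 0. We want δ > 0 with 0 < |u − 10| < δ ⇒ |(u - 11)/(u - 1) + 1/9| < ε.
Combining over a common denominator, (u - 11)/(u - 1) + 1/9 = [(u - 11)·9 − (-1)·(u - 1)] / [9·(u - 1)] = 10(u − 10) / (9(u - 1)).
So |(u - 11)/(u - 1) + 1/9| = 10|u − 10| / (9·|u − 1|).
Require δ ≤ 9/2, so |u − 1| ≥ |9| − |u − 10| > 9 − 9/2 = 9/2.
Hence |(u - 11)/(u - 1) + 1/9| < 10|u − 10|/(9·(9/2)) = (20/81)|u − 10|, which is < ε once |u − 10| < (81/20)ε.
Take δ = min(9/2, (81/20)ε). Then 0 < |u − 10| < δ forces both bounds, so |(u - 11)/(u - 1) + 1/9| < ε.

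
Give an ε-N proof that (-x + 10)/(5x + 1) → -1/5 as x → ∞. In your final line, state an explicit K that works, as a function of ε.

K = (51/25)/ε

Fix ε > 0. We seek K > 0 such that x > K implies |(-x + 10)/(5x + 1) + 1/5| < ε.
(-x + 10)/(5x + 1) + 1/5 = (5(-x + 10) − (-1)(5x + 1)) / (5(5x + 1)) = 51/(5(5x + 1)).
For x > 0 we have 5x + 1 > 5x, so |(-x + 10)/(5x + 1) + 1/5| = 51/(5(5x + 1)) < 51/(5·5x) = (51/25)/x.
Thus |(-x + 10)/(5x + 1) + 1/5| < ε whenever x > (51/25)/ε.
Take K = (51/25)/ε. If x > K then |(-x + 10)/(5x + 1) + 1/5| < (51/25)/x < ε.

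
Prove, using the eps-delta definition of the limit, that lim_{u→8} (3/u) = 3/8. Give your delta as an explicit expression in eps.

delta = min(4, (32/3)eps)

Let eps > 0 be given. We seek delta > 0 such that 0 < |u − 8| < delta implies |3/u − (3/8)| < eps.
|3/u − (3/8)| = 3·|8 − u|/(8·|u|) = 3|u − 8|/(8|u|).
Restrict delta ≤ 4. Then |u − 8| < 4 gives |u| > 4, so 8|u| > 32.
Then |3/u − (3/8)| < 3|u − 8|/32, which is < eps when |u − 8| < (32/3)eps.
Take delta = min(4, (32/3)eps). Then 0 < |u − 8| < delta gives both |u − 8| < 4 and |u − 8| < (32/3)eps, so |3/u − (3/8)| < eps.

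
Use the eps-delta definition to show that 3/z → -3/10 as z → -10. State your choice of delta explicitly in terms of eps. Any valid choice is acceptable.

Let eps > 0 be given. We seek delta > 0 such that 0 < |z + 10| < delta implies |3/z + 3/10| < eps.
|3/z + 3/10| = 3·|-10 − z|/(10·|z|) = 3|z + 10|/(10|z|).
Require delta ≤ 5 so that |z| > 10 − 5 = 5, hence 10|z| > 50.
Then |3/z + 3/10| < 3|z + 10|/50, which is < eps when |z + 10| < (50/3)eps.
Take delta = min(5, (50/3)eps). Then 0 < |z + 10| < delta gives both |z + 10| < 5 and |z + 10| < (50/3)eps, so |3/z + 3/10| < eps.

delta = min(5, (50/3)eps)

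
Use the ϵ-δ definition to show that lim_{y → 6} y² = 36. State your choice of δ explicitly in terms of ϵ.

Fix ϵ > 0. We seek δ > 0 with 0 < |y − 6| < δ ⇒ |y² − 36| < ϵ.
Factor: y² − 36 = (y − 6)(y + 6), so |y² − 36| = |y − 6|·|y + 6|.
Restrict δ ≤ 1. Then |y − 6| < 1 gives |y| < 7, so by the triangle inequality |y + 6| ≤ 7 + 6 = 13.
Hence |y² − 36| ≤ 13|y − 6|, which is < ϵ once |y − 6| < ϵ/13.
Take δ = min(1, ϵ/13). If 0 < |y − 6| < δ then both bounds hold and |y² − 36| ≤ 13|y − 6| < 13·(ϵ/13) = ϵ.

δ = min(1, ϵ/13)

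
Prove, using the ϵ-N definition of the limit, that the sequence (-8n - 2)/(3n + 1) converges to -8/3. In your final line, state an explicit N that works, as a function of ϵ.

N = (2/9)/ϵ

Let ϵ > 0. For n ≥ 1, |(-8n - 2)/(3n + 1) + 8/3| = |2|/(3(3n + 1)) = 2/(3(3n + 1)).
Since 3n + 1 ≥ 3n for n ≥ 1, this is ≤ 2/(3·3n) = (2/9)/n.
So |(-8n - 2)/(3n + 1) + 8/3| < ϵ whenever n > (2/9)/ϵ.
Take N = (2/9)/ϵ. If n > N then |(-8n - 2)/(3n + 1) + 8/3| ≤ (2/9)/n < ϵ.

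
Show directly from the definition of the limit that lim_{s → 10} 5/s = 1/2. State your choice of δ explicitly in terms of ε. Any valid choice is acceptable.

Fix ε > 0. We seek δ > 0 such that 0 < |s − 10| < δ implies |5/s − (1/2)| < ε.
|5/s − (1/2)| = 5·|10 − s|/(10·|s|) = 5|s − 10|/(10|s|).
Require δ ≤ 5 so that |s| > 10 − 5 = 5, hence 10|s| > 50.
Then |5/s − (1/2)| < 5|s − 10|/50, which is < ε when |s − 10| < 10ε.
Take δ = min(5, 10ε). Then 0 < |s − 10| < δ gives both |s − 10| < 5 and |s − 10| < 10ε, so |5/s − (1/2)| < ε.

δ = min(5, 10ε)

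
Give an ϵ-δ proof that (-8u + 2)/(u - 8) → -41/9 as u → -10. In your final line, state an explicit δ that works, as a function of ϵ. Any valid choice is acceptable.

δ = min(9, (81/31)ϵ)

Suppose ϵ > 0. We want δ > 0 with 0 < |u + 10| < δ ⇒ |(-8u + 2)/(u - 8) + 41/9| < ϵ.
Combining over a common denominator, (-8u + 2)/(u - 8) + 41/9 = [(-8u + 2)·(-18) − 82·(u - 8)] / [(-18)·(u - 8)] = 62(u + 10) / ((-18)(u - 8)).
So |(-8u + 2)/(u - 8) + 41/9| = 62|u + 10| / (18·|u − 8|).
Require δ ≤ 9, so |u − 8| ≥ |-18| − |u + 10| > 18 − 9 = 9.
Hence |(-8u + 2)/(u - 8) + 41/9| < 62|u + 10|/(18·9) = (31/81)|u + 10|, which is < ϵ once |u + 10| < (81/31)ϵ.
Take δ = min(9, (81/31)ϵ). Then 0 < |u + 10| < δ forces both bounds, so |(-8u + 2)/(u - 8) + 41/9| < ϵ.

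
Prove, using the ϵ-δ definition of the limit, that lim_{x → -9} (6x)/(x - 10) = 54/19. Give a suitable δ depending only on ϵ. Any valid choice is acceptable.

δ = min(19/2, (361/120)ϵ)

Suppose ϵ > 0. We want δ > 0 with 0 < |x + 9| < δ ⇒ |(6x)/(x - 10) − (54/19)| < ϵ.
Combining over a common denominator, (6x)/(x - 10) − (54/19) = [(6x)·(-19) − (-54)·(x - 10)] / [(-19)·(x - 10)] = -60(x + 9) / ((-19)(x - 10)).
So |(6x)/(x - 10) − (54/19)| = 60|x + 9| / (19·|x − 10|).
Require δ ≤ 19/2, so |x − 10| ≥ |-19| − |x + 9| > 19 − 19/2 = 19/2.
Hence |(6x)/(x - 10) − (54/19)| < 60|x + 9|/(19·(19/2)) = (120/361)|x + 9|, which is < ϵ once |x + 9| < (361/120)ϵ.
Take δ = min(19/2, (361/120)ϵ). Then 0 < |x + 9| < δ forces both bounds, so |(6x)/(x - 10) − (54/19)| < ϵ.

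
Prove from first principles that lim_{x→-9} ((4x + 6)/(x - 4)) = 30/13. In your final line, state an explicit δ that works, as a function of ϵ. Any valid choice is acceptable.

Fix ϵ > 0. We want δ > 0 with 0 < |x + 9| < δ ⇒ |(4x + 6)/(x - 4) − (30/13)| < ϵ.
Combining over a common denominator, (4x + 6)/(x - 4) − (30/13) = [(4x + 6)·(-13) − (-30)·(x - 4)] / [(-13)·(x - 4)] = -22(x + 9) / ((-13)(x - 4)).
So |(4x + 6)/(x - 4) − (30/13)| = 22|x + 9| / (13·|x − 4|).
Require δ ≤ 13/2, so |x − 4| ≥ |-13| − |x + 9| > 13 − 13/2 = 13/2.
Hence |(4x + 6)/(x - 4) − (30/13)| < 22|x + 9|/(13·(13/2)) = (44/169)|x + 9|, which is < ϵ once |x + 9| < (169/44)ϵ.
Take δ = min(13/2, (169/44)ϵ). Then 0 < |x + 9| < δ forces both bounds, so |(4x + 6)/(x - 4) − (30/13)| < ϵ.

δ = min(13/2, (169/44)ϵ)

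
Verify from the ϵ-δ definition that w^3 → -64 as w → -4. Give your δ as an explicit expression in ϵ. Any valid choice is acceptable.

Let ϵ > 0 be given. We seek δ > 0 with 0 < |w + 4| < δ ⇒ |w^3 + 64| < ϵ.
Factor: w^3 + 64 = (w + 4)(w^2 - 4w + 16), so |w^3 + 64| = |w + 4|·|w^2 - 4w + 16|.
Impose δ ≤ 2 so that |w| < 6; then |w^2 - 4w + 16| ≤ 76.
Hence |w^3 + 64| ≤ 76|w + 4|, which is < ϵ once |w + 4| < ϵ/76.
Take δ = min(2, ϵ/76). If 0 < |w + 4| < δ then both bounds hold and |w^3 + 64| ≤ 76|w + 4| < 76·(ϵ/76) = ϵ.

δ = min(2, ϵ/76)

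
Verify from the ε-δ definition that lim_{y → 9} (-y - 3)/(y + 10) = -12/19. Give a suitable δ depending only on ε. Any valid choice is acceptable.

Let ε > 0. We want δ > 0 with 0 < |y − 9| < δ ⇒ |(-y - 3)/(y + 10) + 12/19| < ε.
Combining over a common denominator, (-y - 3)/(y + 10) + 12/19 = [(-y - 3)·19 − (-12)·(y + 10)] / [19·(y + 10)] = -7(y − 9) / (19(y + 10)).
So |(-y - 3)/(y + 10) + 12/19| = 7|y − 9| / (19·|y + 10|).
Restrict δ ≤ 19/2. Then |y − 9| < 19/2 gives |y + 10| = |(y − 9) + 19| ≥ 19 − 19/2 = 19/2.
Hence |(-y - 3)/(y + 10) + 12/19| < 7|y − 9|/(19·(19/2)) = (14/361)|y − 9|, which is < ε once |y − 9| < (361/14)ε.
Take δ = min(19/2, (361/14)ε). Then 0 < |y − 9| < δ forces both bounds, so |(-y - 3)/(y + 10) + 12/19| < ε.

δ = min(19/2, (361/14)ε)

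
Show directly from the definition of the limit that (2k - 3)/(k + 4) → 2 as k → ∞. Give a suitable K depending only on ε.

Fix ε > 0. For k ≥ 1, |(2k - 3)/(k + 4) − 2| = |-11|/((k + 4)) = 11/((k + 4)).
Since k + 4 ≥ k for k ≥ 1, this is ≤ 11/(k) = 11/k.
So |(2k - 3)/(k + 4) − 2| < ε whenever k > 11/ε.
Take K = 11/ε. If k > K then |(2k - 3)/(k + 4) − 2| ≤ 11/k < ε.

K = 11/ε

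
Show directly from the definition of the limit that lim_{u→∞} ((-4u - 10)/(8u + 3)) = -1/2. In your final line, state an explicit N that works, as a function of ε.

N = (17/16)/ε

Let ε > 0. We seek N > 0 such that u > N implies |(-4u - 10)/(8u + 3) + 1/2| < ε.
(-4u - 10)/(8u + 3) + 1/2 = (8(-4u - 10) − (-4)(8u + 3)) / (8(8u + 3)) = -68/(8(8u + 3)).
For u > 0 we have 8u + 3 > 8u, so |(-4u - 10)/(8u + 3) + 1/2| = 68/(8(8u + 3)) < 68/(8·8u) = (17/16)/u.
Thus |(-4u - 10)/(8u + 3) + 1/2| < ε whenever u > (17/16)/ε.
Take N = (17/16)/ε. If u > N then |(-4u - 10)/(8u + 3) + 1/2| < (17/16)/u < ε.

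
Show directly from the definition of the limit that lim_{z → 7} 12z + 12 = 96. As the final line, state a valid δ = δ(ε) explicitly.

Fix ε > 0. We need δ > 0 so that 0 < |z − 7| < δ implies |(12z + 12) − 96| < ε.
|(12z + 12) − 96| = |12z - 84| = 12|z − 7|.
Thus it suffices that |z − 7| < ε/12.
Take δ = ε/12. If 0 < |z − 7| < δ then |(12z + 12) − 96| = 12|z − 7| < 12·(ε/12) = ε.

δ = ε/12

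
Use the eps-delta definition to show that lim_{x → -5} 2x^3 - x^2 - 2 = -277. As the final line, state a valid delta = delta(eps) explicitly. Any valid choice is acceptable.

delta = min(1, eps/193)

Let eps > 0. We want delta > 0 such that 0 < |x + 5| < delta implies |(2x^3 - x^2 - 2) + 277| < eps.
(2x^3 - x^2 - 2) + 277 = 2x^3 - x^2 + 275 = (x + 5)(2x^2 - 11x + 55).
So |(2x^3 - x^2 - 2) + 277| = |x + 5|·|2x^2 - 11x + 55|.
Assume first that |x + 5| < 1, so |x| < 6. Then |2x^2 - 11x + 55| ≤ 2·6^2 + 11·6 + 55 = 193.
Hence |(2x^3 - x^2 - 2) + 277| ≤ 193|x + 5| < eps provided |x + 5| < eps/193.
Choosing delta = min(1, eps/193) ensures both conditions, hence |(2x^3 - x^2 - 2) + 277| < eps.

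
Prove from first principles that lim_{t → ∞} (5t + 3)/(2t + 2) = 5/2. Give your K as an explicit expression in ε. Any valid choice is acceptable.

K = 1/ε

Let ε > 0 be given. We seek K > 0 such that t > K implies |(5t + 3)/(2t + 2) − (5/2)| < ε.
(5t + 3)/(2t + 2) − (5/2) = (2(5t + 3) − 5(2t + 2)) / (2(2t + 2)) = -4/(2(2t + 2)).
For t > 0 we have 2t + 2 > 2t, so |(5t + 3)/(2t + 2) − (5/2)| = 4/(2(2t + 2)) < 4/(2·2t) = 1/t.
Thus |(5t + 3)/(2t + 2) − (5/2)| < ε whenever t > 1/ε.
Take K = 1/ε. If t > K then |(5t + 3)/(2t + 2) − (5/2)| < 1/t < ε.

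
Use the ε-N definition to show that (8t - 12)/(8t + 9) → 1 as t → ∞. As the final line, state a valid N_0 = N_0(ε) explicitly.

Let ε > 0. We seek N_0 > 0 such that t > N_0 implies |(8t - 12)/(8t + 9) − 1| < ε.
(8t - 12)/(8t + 9) − 1 = (8(8t - 12) − 8(8t + 9)) / (8(8t + 9)) = -168/(8(8t + 9)).
For t > 0 we have 8t + 9 > 8t, so |(8t - 12)/(8t + 9) − 1| = 168/(8(8t + 9)) < 168/(8·8t) = (21/8)/t.
Thus |(8t - 12)/(8t + 9) − 1| < ε whenever t > (21/8)/ε.
Take N_0 = (21/8)/ε. If t > N_0 then |(8t - 12)/(8t + 9) − 1| < (21/8)/t < ε.

N_0 = (21/8)/ε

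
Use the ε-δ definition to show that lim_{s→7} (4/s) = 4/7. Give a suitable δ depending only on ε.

Fix ε > 0. We seek δ > 0 such that 0 < |s − 7| < δ implies |4/s − (4/7)| < ε.
|4/s − (4/7)| = 4·|7 − s|/(7·|s|) = 4|s − 7|/(7|s|).
Require δ ≤ 7/2 so that |s| > 7 − 7/2 = 7/2, hence 7|s| > 49/2.
Then |4/s − (4/7)| < 4|s − 7|/(49/2), which is < ε when |s − 7| < (49/8)ε.
Take δ = min(7/2, (49/8)ε). Then 0 < |s − 7| < δ gives both |s − 7| < 7/2 and |s − 7| < (49/8)ε, so |4/s − (4/7)| < ε.

δ = min(7/2, (49/8)ε)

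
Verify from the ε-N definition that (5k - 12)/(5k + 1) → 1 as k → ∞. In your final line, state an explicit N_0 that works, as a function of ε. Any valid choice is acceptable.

Let ε > 0. For k ≥ 1, |(5k - 12)/(5k + 1) − 1| = |-65|/(5(5k + 1)) = 65/(5(5k + 1)).
Since 5k + 1 ≥ 5k for k ≥ 1, this is ≤ 65/(5·5k) = (13/5)/k.
So |(5k - 12)/(5k + 1) − 1| < ε whenever k > (13/5)/ε.
Take N_0 = (13/5)/ε. If k > N_0 then |(5k - 12)/(5k + 1) − 1| ≤ (13/5)/k < ε.

N_0 = (13/5)/ε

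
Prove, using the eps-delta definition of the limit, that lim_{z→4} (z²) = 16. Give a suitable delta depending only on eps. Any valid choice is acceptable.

delta = min(1, eps/9)

Let eps > 0. We seek delta > 0 with 0 < |z − 4| < delta ⇒ |z² − 16| < eps.
Factor: z² − 16 = (z − 4)(z + 4), so |z² − 16| = |z − 4|·|z + 4|.
Impose delta ≤ 1 so that |z| < 5; then |z + 4| ≤ 9.
Hence |z² − 16| ≤ 9|z − 4|, which is < eps once |z − 4| < eps/9.
Take delta = min(1, eps/9). If 0 < |z − 4| < delta then both bounds hold and |z² − 16| ≤ 9|z − 4| < 9·(eps/9) = eps.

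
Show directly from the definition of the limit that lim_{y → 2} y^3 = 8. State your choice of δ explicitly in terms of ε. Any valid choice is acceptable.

Let ε > 0 be given. We seek δ > 0 with 0 < |y − 2| < δ ⇒ |y^3 − 8| < ε.
Factor: y^3 − 8 = (y − 2)(y^2 + 2y + 4), so |y^3 − 8| = |y − 2|·|y^2 + 2y + 4|.
Restrict δ ≤ 2. Then |y − 2| < 2 gives |y| < 4, so by the triangle inequality |y^2 + 2y + 4| ≤ 4^2 + 2·4 + 4 = 28.
Hence |y^3 − 8| ≤ 28|y − 2|, which is < ε once |y − 2| < ε/28.
Take δ = min(2, ε/28). If 0 < |y − 2| < δ then both bounds hold and |y^3 − 8| ≤ 28|y − 2| < 28·(ε/28) = ε.

δ = min(2, ε/28)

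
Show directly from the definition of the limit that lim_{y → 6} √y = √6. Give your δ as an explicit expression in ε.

δ = min(6, √6·ε)

Suppose ε > 0. We want δ > 0 such that 0 < |y − 6| < δ implies |√y − √6| < ε.
Multiplying by the conjugate, |√y − √6| = |y − 6|/(√y + √6).
Restrict δ ≤ 6 so that |y − 6| < 6 forces y > 0, and then √y + √6 > √6.
Hence |√y − √6| < |y − 6|/√6, which is < ε once |y − 6| < √6·ε.
Take δ = min(6, √6·ε). If 0 < |y − 6| < δ then y > 0 and |√y − √6| < |y − 6|/√6 < ε.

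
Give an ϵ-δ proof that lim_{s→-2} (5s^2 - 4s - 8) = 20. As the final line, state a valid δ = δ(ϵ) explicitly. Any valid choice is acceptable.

Let ϵ > 0 be given. We want δ > 0 such that 0 < |s + 2| < δ implies |(5s^2 - 4s - 8) − 20| < ϵ.
(5s^2 - 4s - 8) − 20 = 5s^2 - 4s - 28 = (s + 2)(5s - 14).
So |(5s^2 - 4s - 8) − 20| = |s + 2|·|5s - 14|.
Require δ ≤ 1. Then |s + 2| < 1 gives |s| < 3, and by the triangle inequality |5s - 14| ≤ 5·3 + 14 = 29.
Hence |(5s^2 - 4s - 8) − 20| ≤ 29|s + 2| < ϵ provided |s + 2| < ϵ/29.
Choosing δ = min(1, ϵ/29) ensures both conditions, hence |(5s^2 - 4s - 8) − 20| < ϵ.

δ = min(1, ϵ/29)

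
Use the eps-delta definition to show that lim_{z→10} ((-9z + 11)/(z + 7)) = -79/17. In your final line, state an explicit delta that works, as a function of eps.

Let eps > 0. We want delta > 0 with 0 < |z − 10| < delta ⇒ |(-9z + 11)/(z + 7) + 79/17| < eps.
Combining over a common denominator, (-9z + 11)/(z + 7) + 79/17 = [(-9z + 11)·17 − (-79)·(z + 7)] / [17·(z + 7)] = -74(z − 10) / (17(z + 7)).
So |(-9z + 11)/(z + 7) + 79/17| = 74|z − 10| / (17·|z + 7|).
Require delta ≤ 17/2, so |z + 7| ≥ |17| − |z − 10| > 17 − 17/2 = 17/2.
Hence |(-9z + 11)/(z + 7) + 79/17| < 74|z − 10|/(17·(17/2)) = (148/289)|z − 10|, which is < eps once |z − 10| < (289/148)eps.
Take delta = min(17/2, (289/148)eps). Then 0 < |z − 10| < delta forces both bounds, so |(-9z + 11)/(z + 7) + 79/17| < eps.

delta = min(17/2, (289/148)eps)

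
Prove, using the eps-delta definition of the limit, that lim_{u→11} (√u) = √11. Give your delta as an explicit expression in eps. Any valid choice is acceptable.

delta = min(11, √11·eps)

Suppose eps > 0. We want delta > 0 such that 0 < |u − 11| < delta implies |√u − √11| < eps.
Rationalise: √u − √11 = (u − 11)/(√u + √11), so |√u − √11| = |u − 11|/(√u + √11).
Restrict delta ≤ 11 so that |u − 11| < 11 forces u > 0, and then √u + √11 > √11.
Hence |√u − √11| < |u − 11|/√11, which is < eps once |u − 11| < √11·eps.
Take delta = min(11, √11·eps). If 0 < |u − 11| < delta then u > 0 and |√u − √11| < |u − 11|/√11 < eps.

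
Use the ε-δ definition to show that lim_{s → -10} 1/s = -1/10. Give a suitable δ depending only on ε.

Let ε > 0 be given. We seek δ > 0 such that 0 < |s + 10| < δ implies |1/s + 1/10| < ε.
|1/s + 1/10| = |-10 − s|/(10·|s|) = |s + 10|/(10|s|).
Require δ ≤ 5 so that |s| > 10 − 5 = 5, hence 10|s| > 50.
Then |1/s + 1/10| < |s + 10|/50, which is < ε when |s + 10| < 50ε.
Take δ = min(5, 50ε). Then 0 < |s + 10| < δ gives both |s + 10| < 5 and |s + 10| < 50ε, so |1/s + 1/10| < ε.

δ = min(5, 50ε)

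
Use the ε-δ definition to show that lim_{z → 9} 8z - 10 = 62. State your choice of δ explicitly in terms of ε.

Suppose ε > 0. We need δ > 0 so that 0 < |z − 9| < δ implies |(8z - 10) − 62| < ε.
Since (8z - 10) − 62 = 8(z − 9), we have |(8z - 10) − 62| = 8|z − 9|.
Thus it suffices that |z − 9| < ε/8.
Choosing δ = ε/8 gives |(8z - 10) − 62| = 8|z − 9| < ε whenever |z − 9| < δ.

δ = ε/8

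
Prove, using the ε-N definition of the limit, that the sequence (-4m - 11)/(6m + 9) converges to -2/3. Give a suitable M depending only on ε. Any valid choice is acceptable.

Suppose ε > 0. For m ≥ 1, |(-4m - 11)/(6m + 9) + 2/3| = |-30|/(6(6m + 9)) = 30/(6(6m + 9)).
Since 6m + 9 ≥ 6m for m ≥ 1, this is ≤ 30/(6·6m) = (5/6)/m.
So |(-4m - 11)/(6m + 9) + 2/3| < ε whenever m > (5/6)/ε.
Take M = (5/6)/ε. If m > M then |(-4m - 11)/(6m + 9) + 2/3| ≤ (5/6)/m < ε.

M = (5/6)/ε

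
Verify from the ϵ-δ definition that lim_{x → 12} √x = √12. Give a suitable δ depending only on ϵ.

δ = min(12, √12·ϵ)

Let ϵ > 0. We want δ > 0 such that 0 < |x − 12| < δ implies |√x − √12| < ϵ.
Rationalise: √x − √12 = (x − 12)/(√x + √12), so |√x − √12| = |x − 12|/(√x + √12).
Restrict δ ≤ 12 so that |x − 12| < 12 forces x > 0, and then √x + √12 > √12.
Hence |√x − √12| < |x − 12|/√12, which is < ϵ once |x − 12| < √12·ϵ.
Take δ = min(12, √12·ϵ). If 0 < |x − 12| < δ then x > 0 and |√x − √12| < |x − 12|/√12 < ϵ.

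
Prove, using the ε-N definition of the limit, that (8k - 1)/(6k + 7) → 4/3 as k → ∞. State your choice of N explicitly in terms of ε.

N = (31/18)/ε

Let ε > 0. For k ≥ 1, |(8k - 1)/(6k + 7) − (4/3)| = |-62|/(6(6k + 7)) = 62/(6(6k + 7)).
Since 6k + 7 ≥ 6k for k ≥ 1, this is ≤ 62/(6·6k) = (31/18)/k.
So |(8k - 1)/(6k + 7) − (4/3)| < ε whenever k > (31/18)/ε.
Take N = (31/18)/ε. If k > N then |(8k - 1)/(6k + 7) − (4/3)| ≤ (31/18)/k < ε.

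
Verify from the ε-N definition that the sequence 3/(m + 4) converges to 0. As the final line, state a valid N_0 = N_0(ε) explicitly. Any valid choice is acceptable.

N_0 = 3/ε

Suppose ε > 0. For m ≥ 1, |3/(m + 4) − 0| = 3/(m + 4) ≤ 3/m.
We need 3/m < ε, i.e. m > 3/ε.
Take N_0 = 3/ε. If m > N_0 then |3/(m + 4)| ≤ 3/m < ε.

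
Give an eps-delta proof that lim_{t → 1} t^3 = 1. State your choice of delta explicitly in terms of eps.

delta = min(1, eps/7)

Suppose eps > 0. We seek delta > 0 with 0 < |t − 1| < delta ⇒ |t^3 − 1| < eps.
Factor: t^3 − 1 = (t − 1)(t^2 + t + 1), so |t^3 − 1| = |t − 1|·|t^2 + t + 1|.
Restrict delta ≤ 1. Then |t − 1| < 1 gives |t| < 2, so by the triangle inequality |t^2 + t + 1| ≤ 2^2 + 2 + 1 = 7.
Hence |t^3 − 1| ≤ 7|t − 1|, which is < eps once |t − 1| < eps/7.
Take delta = min(1, eps/7). If 0 < |t − 1| < delta then both bounds hold and |t^3 − 1| ≤ 7|t − 1| < 7·(eps/7) = eps.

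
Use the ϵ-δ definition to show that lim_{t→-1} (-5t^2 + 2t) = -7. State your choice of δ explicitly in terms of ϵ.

Suppose ϵ > 0. We want δ > 0 such that 0 < |t + 1| < δ implies |(-5t^2 + 2t) + 7| < ϵ.
(-5t^2 + 2t) + 7 = -5t^2 + 2t + 7 = (t + 1)(-5t + 7).
So |(-5t^2 + 2t) + 7| = |t + 1|·|-5t + 7|.
Require δ ≤ 2. Then |t + 1| < 2 gives |t| < 3, and by the triangle inequality |-5t + 7| ≤ 5·3 + 7 = 22.
Hence |(-5t^2 + 2t) + 7| ≤ 22|t + 1| < ϵ provided |t + 1| < ϵ/22.
Take δ = min(2, ϵ/22). Then 0 < |t + 1| < δ gives both |t + 1| < 2 and |t + 1| < ϵ/22, so |(-5t^2 + 2t) + 7| < ϵ.

δ = min(2, ϵ/22)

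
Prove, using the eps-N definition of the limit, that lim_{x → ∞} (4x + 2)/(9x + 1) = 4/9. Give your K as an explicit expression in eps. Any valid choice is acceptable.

K = (14/81)/eps

Fix eps > 0. We seek K > 0 such that x > K implies |(4x + 2)/(9x + 1) − (4/9)| < eps.
(4x + 2)/(9x + 1) − (4/9) = (9(4x + 2) − 4(9x + 1)) / (9(9x + 1)) = 14/(9(9x + 1)).
For x > 0 we have 9x + 1 > 9x, so |(4x + 2)/(9x + 1) − (4/9)| = 14/(9(9x + 1)) < 14/(9·9x) = (14/81)/x.
Thus |(4x + 2)/(9x + 1) − (4/9)| < eps whenever x > (14/81)/eps.
Take K = (14/81)/eps. If x > K then |(4x + 2)/(9x + 1) − (4/9)| < (14/81)/x < eps.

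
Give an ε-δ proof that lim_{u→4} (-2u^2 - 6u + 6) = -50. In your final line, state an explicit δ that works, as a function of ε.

Let ε > 0. We want δ > 0 such that 0 < |u − 4| < δ implies |(-2u^2 - 6u + 6) + 50| < ε.
(-2u^2 - 6u + 6) + 50 = -2u^2 - 6u + 56 = (u − 4)(-2u - 14).
So |(-2u^2 - 6u + 6) + 50| = |u − 4|·|-2u - 14|.
Require δ ≤ 1. Then |u − 4| < 1 gives |u| < 5, and by the triangle inequality |-2u - 14| ≤ 2·5 + 14 = 24.
Hence |(-2u^2 - 6u + 6) + 50| ≤ 24|u − 4| < ε provided |u − 4| < ε/24.
Take δ = min(1, ε/24). Then 0 < |u − 4| < δ gives both |u − 4| < 1 and |u − 4| < ε/24, so |(-2u^2 - 6u + 6) + 50| < ε.

δ = min(1, ε/24)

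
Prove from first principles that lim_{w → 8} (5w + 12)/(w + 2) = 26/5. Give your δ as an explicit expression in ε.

δ = min(5, 25ε)

Suppose ε > 0. We want δ > 0 with 0 < |w − 8| < δ ⇒ |(5w + 12)/(w + 2) − (26/5)| < ε.
Combining over a common denominator, (5w + 12)/(w + 2) − (26/5) = [(5w + 12)·10 − 52·(w + 2)] / [10·(w + 2)] = -2(w − 8) / (10(w + 2)).
So |(5w + 12)/(w + 2) − (26/5)| = 2|w − 8| / (10·|w + 2|).
Restrict δ ≤ 5. Then |w − 8| < 5 gives |w + 2| = |(w − 8) + 10| ≥ 10 − 5 = 5.
Hence |(5w + 12)/(w + 2) − (26/5)| < 2|w − 8|/(10·5) = (1/25)|w − 8|, which is < ε once |w − 8| < 25ε.
Take δ = min(5, 25ε). Then 0 < |w − 8| < δ forces both bounds, so |(5w + 12)/(w + 2) − (26/5)| < ε.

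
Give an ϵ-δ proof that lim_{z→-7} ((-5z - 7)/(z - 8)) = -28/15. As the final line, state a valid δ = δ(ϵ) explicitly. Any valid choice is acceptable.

Let ϵ > 0. We want δ > 0 with 0 < |z + 7| < δ ⇒ |(-5z - 7)/(z - 8) + 28/15| < ϵ.
Combining over a common denominator, (-5z - 7)/(z - 8) + 28/15 = [(-5z - 7)·(-15) − 28·(z - 8)] / [(-15)·(z - 8)] = 47(z + 7) / ((-15)(z - 8)).
So |(-5z - 7)/(z - 8) + 28/15| = 47|z + 7| / (15·|z − 8|).
Restrict δ ≤ 15/2. Then |z + 7| < 15/2 gives |z − 8| = |(z + 7) + (-15)| ≥ 15 − 15/2 = 15/2.
Hence |(-5z - 7)/(z - 8) + 28/15| < 47|z + 7|/(15·(15/2)) = (94/225)|z + 7|, which is < ϵ once |z + 7| < (225/94)ϵ.
Take δ = min(15/2, (225/94)ϵ). Then 0 < |z + 7| < δ forces both bounds, so |(-5z - 7)/(z - 8) + 28/15| < ϵ.

δ = min(15/2, (225/94)ϵ)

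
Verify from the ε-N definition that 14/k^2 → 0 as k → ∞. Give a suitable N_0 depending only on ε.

Fix ε > 0. For k ≥ 1, |14/k^2 − 0| = 14/k^2.
14/k^2 < ε ⇔ k^2 > 14/ε ⇔ k > (14/ε)^{1/2}.
Take N_0 = (14/ε)^{1/2}. Then k > N_0 implies 14/k^2 < ε.

N_0 = (14/ε)^{1/2}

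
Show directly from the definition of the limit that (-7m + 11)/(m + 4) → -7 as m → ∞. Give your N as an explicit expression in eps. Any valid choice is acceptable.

Let eps > 0. For m ≥ 1, |(-7m + 11)/(m + 4) + 7| = |39|/((m + 4)) = 39/((m + 4)).
Since m + 4 ≥ m for m ≥ 1, this is ≤ 39/(m) = 39/m.
So |(-7m + 11)/(m + 4) + 7| < eps whenever m > 39/eps.
Take N = 39/eps. If m > N then |(-7m + 11)/(m + 4) + 7| ≤ 39/m < eps.

N = 39/eps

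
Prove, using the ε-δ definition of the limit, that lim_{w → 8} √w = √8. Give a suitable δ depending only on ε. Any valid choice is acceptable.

Fix ε > 0. We want δ > 0 such that 0 < |w − 8| < δ implies |√w − √8| < ε.
Rationalise: √w − √8 = (w − 8)/(√w + √8), so |√w − √8| = |w − 8|/(√w + √8).
Restrict δ ≤ 8 so that |w − 8| < 8 forces w > 0, and then √w + √8 > √8.
Hence |√w − √8| < |w − 8|/√8, which is < ε once |w − 8| < √8·ε.
Take δ = min(8, √8·ε). If 0 < |w − 8| < δ then w > 0 and |√w − √8| < |w − 8|/√8 < ε.

δ = min(8, √8·ε)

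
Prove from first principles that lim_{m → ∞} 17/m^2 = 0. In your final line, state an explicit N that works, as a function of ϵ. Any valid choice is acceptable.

N = (17/ϵ)^{1/2}

Suppose ϵ > 0. For m ≥ 1, |17/m^2 − 0| = 17/m^2.
17/m^2 < ϵ ⇔ m^2 > 17/ϵ ⇔ m > (17/ϵ)^{1/2}.
Take N = (17/ϵ)^{1/2}. Then m > N implies 17/m^2 < ϵ.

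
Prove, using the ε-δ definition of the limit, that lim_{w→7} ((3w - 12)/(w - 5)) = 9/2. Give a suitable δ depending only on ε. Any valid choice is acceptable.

δ = min(1, (2/3)ε)

Suppose ε > 0. We want δ > 0 with 0 < |w − 7| < δ ⇒ |(3w - 12)/(w - 5) − (9/2)| < ε.
Combining over a common denominator, (3w - 12)/(w - 5) − (9/2) = [(3w - 12)·2 − 9·(w - 5)] / [2·(w - 5)] = -3(w − 7) / (2(w - 5)).
So |(3w - 12)/(w - 5) − (9/2)| = 3|w − 7| / (2·|w − 5|).
Restrict δ ≤ 1. Then |w − 7| < 1 gives |w − 5| = |(w − 7) + 2| ≥ 2 − 1 = 1.
Hence |(3w - 12)/(w - 5) − (9/2)| < 3|w − 7|/(2·1) = (3/2)|w − 7|, which is < ε once |w − 7| < (2/3)ε.
Take δ = min(1, (2/3)ε). Then 0 < |w − 7| < δ forces both bounds, so |(3w - 12)/(w - 5) − (9/2)| < ε.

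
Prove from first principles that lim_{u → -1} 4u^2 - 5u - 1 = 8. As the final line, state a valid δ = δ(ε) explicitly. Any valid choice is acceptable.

Let ε > 0. We want δ > 0 such that 0 < |u + 1| < δ implies |(4u^2 - 5u - 1) − 8| < ε.
(4u^2 - 5u - 1) − 8 = 4u^2 - 5u - 9 = (u + 1)(4u - 9).
So |(4u^2 - 5u - 1) − 8| = |u + 1|·|4u - 9|.
Require δ ≤ 1. Then |u + 1| < 1 gives |u| < 2, and by the triangle inequality |4u - 9| ≤ 4·2 + 9 = 17.
Hence |(4u^2 - 5u - 1) − 8| ≤ 17|u + 1| < ε provided |u + 1| < ε/17.
Choosing δ = min(1, ε/17) ensures both conditions, hence |(4u^2 - 5u - 1) − 8| < ε.

δ = min(1, ε/17)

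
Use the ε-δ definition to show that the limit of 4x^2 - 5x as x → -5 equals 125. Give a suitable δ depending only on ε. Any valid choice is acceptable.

Suppose ε > 0. We want δ > 0 such that 0 < |x + 5| < δ implies |(4x^2 - 5x) − 125| < ε.
(4x^2 - 5x) − 125 = 4x^2 - 5x - 125 = (x + 5)(4x - 25).
So |(4x^2 - 5x) − 125| = |x + 5|·|4x - 25|.
Assume first that |x + 5| < 1, so |x| < 6. Then |4x - 25| ≤ 4·6 + 25 = 49.
Hence |(4x^2 - 5x) − 125| ≤ 49|x + 5| < ε provided |x + 5| < ε/49.
Choosing δ = min(1, ε/49) ensures both conditions, hence |(4x^2 - 5x) − 125| < ε.

δ = min(1, ε/49)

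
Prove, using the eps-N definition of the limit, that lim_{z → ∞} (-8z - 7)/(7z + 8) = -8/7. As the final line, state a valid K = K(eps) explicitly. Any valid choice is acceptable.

Suppose eps > 0. We seek K > 0 such that z > K implies |(-8z - 7)/(7z + 8) + 8/7| < eps.
(-8z - 7)/(7z + 8) + 8/7 = (7(-8z - 7) − (-8)(7z + 8)) / (7(7z + 8)) = 15/(7(7z + 8)).
For z > 0 we have 7z + 8 > 7z, so |(-8z - 7)/(7z + 8) + 8/7| = 15/(7(7z + 8)) < 15/(7·7z) = (15/49)/z.
Thus |(-8z - 7)/(7z + 8) + 8/7| < eps whenever z > (15/49)/eps.
Take K = (15/49)/eps. If z > K then |(-8z - 7)/(7z + 8) + 8/7| < (15/49)/z < eps.

K = (15/49)/eps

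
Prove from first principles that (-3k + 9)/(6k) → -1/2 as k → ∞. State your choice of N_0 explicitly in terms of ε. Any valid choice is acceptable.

Suppose ε > 0. For k ≥ 1, |(-3k + 9)/(6k) + 1/2| = |54|/(6(6k)) = 54/(6(6k)).
Since 6k ≥ 6k for k ≥ 1, this is ≤ 54/(6·6k) = (3/2)/k.
So |(-3k + 9)/(6k) + 1/2| < ε whenever k > (3/2)/ε.
Take N_0 = (3/2)/ε. If k > N_0 then |(-3k + 9)/(6k) + 1/2| ≤ (3/2)/k < ε.

N_0 = (3/2)/ε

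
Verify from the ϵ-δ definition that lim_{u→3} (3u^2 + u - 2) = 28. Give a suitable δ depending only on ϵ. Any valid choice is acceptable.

δ = min(1, ϵ/22)

Suppose ϵ > 0. We want δ > 0 such that 0 < |u − 3| < δ implies |(3u^2 + u - 2) − 28| < ϵ.
(3u^2 + u - 2) − 28 = 3u^2 + u - 30 = (u − 3)(3u + 10).
So |(3u^2 + u - 2) − 28| = |u − 3|·|3u + 10|.
Require δ ≤ 1. Then |u − 3| < 1 gives |u| < 4, and by the triangle inequality |3u + 10| ≤ 3·4 + 10 = 22.
Hence |(3u^2 + u - 2) − 28| ≤ 22|u − 3| < ϵ provided |u − 3| < ϵ/22.
Take δ = min(1, ϵ/22). Then 0 < |u − 3| < δ gives both |u − 3| < 1 and |u − 3| < ϵ/22, so |(3u^2 + u - 2) − 28| < ϵ.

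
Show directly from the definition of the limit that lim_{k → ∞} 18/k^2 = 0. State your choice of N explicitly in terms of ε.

N = (18/ε)^{1/2}

Suppose ε > 0. For k ≥ 1, |18/k^2 − 0| = 18/k^2.
18/k^2 < ε ⇔ k^2 > 18/ε ⇔ k > (18/ε)^{1/2}.
Take N = (18/ε)^{1/2}. Then k > N implies 18/k^2 < ε.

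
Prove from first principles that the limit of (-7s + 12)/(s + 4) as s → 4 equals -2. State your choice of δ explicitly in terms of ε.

δ = min(4, (4/5)ε)

Fix ε > 0. We want δ > 0 with 0 < |s − 4| < δ ⇒ |(-7s + 12)/(s + 4) + 2| < ε.
Combining over a common denominator, (-7s + 12)/(s + 4) + 2 = [(-7s + 12)·8 − (-16)·(s + 4)] / [8·(s + 4)] = -40(s − 4) / (8(s + 4)).
So |(-7s + 12)/(s + 4) + 2| = 40|s − 4| / (8·|s + 4|).
Require δ ≤ 4, so |s + 4| ≥ |8| − |s − 4| > 8 − 4 = 4.
Hence |(-7s + 12)/(s + 4) + 2| < 40|s − 4|/(8·4) = (5/4)|s − 4|, which is < ε once |s − 4| < (4/5)ε.
Take δ = min(4, (4/5)ε). Then 0 < |s − 4| < δ forces both bounds, so |(-7s + 12)/(s + 4) + 2| < ε.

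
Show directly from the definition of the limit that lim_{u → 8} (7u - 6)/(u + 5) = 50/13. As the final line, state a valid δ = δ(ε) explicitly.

Let ε > 0. We want δ > 0 with 0 < |u − 8| < δ ⇒ |(7u - 6)/(u + 5) − (50/13)| < ε.
Combining over a common denominator, (7u - 6)/(u + 5) − (50/13) = [(7u - 6)·13 − 50·(u + 5)] / [13·(u + 5)] = 41(u − 8) / (13(u + 5)).
So |(7u - 6)/(u + 5) − (50/13)| = 41|u − 8| / (13·|u + 5|).
Restrict δ ≤ 13/2. Then |u − 8| < 13/2 gives |u + 5| = |(u − 8) + 13| ≥ 13 − 13/2 = 13/2.
Hence |(7u - 6)/(u + 5) − (50/13)| < 41|u − 8|/(13·(13/2)) = (82/169)|u − 8|, which is < ε once |u − 8| < (169/82)ε.
Take δ = min(13/2, (169/82)ε). Then 0 < |u − 8| < δ forces both bounds, so |(7u - 6)/(u + 5) − (50/13)| < ε.

δ = min(13/2, (169/82)ε)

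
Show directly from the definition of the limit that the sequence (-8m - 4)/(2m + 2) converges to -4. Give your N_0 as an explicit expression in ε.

N_0 = 2/ε

Fix ε > 0. For m ≥ 1, |(-8m - 4)/(2m + 2) + 4| = |8|/(2(2m + 2)) = 8/(2(2m + 2)).
Since 2m + 2 ≥ 2m for m ≥ 1, this is ≤ 8/(2·2m) = 2/m.
So |(-8m - 4)/(2m + 2) + 4| < ε whenever m > 2/ε.
Take N_0 = 2/ε. If m > N_0 then |(-8m - 4)/(2m + 2) + 4| ≤ 2/m < ε.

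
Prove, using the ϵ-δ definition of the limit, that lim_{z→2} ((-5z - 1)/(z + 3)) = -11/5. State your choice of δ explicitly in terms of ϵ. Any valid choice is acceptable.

δ = min(5/2, (25/28)ϵ)

Let ϵ > 0. We want δ > 0 with 0 < |z − 2| < δ ⇒ |(-5z - 1)/(z + 3) + 11/5| < ϵ.
Combining over a common denominator, (-5z - 1)/(z + 3) + 11/5 = [(-5z - 1)·5 − (-11)·(z + 3)] / [5·(z + 3)] = -14(z − 2) / (5(z + 3)).
So |(-5z - 1)/(z + 3) + 11/5| = 14|z − 2| / (5·|z + 3|).
Restrict δ ≤ 5/2. Then |z − 2| < 5/2 gives |z + 3| = |(z − 2) + 5| ≥ 5 − 5/2 = 5/2.
Hence |(-5z - 1)/(z + 3) + 11/5| < 14|z − 2|/(5·(5/2)) = (28/25)|z − 2|, which is < ϵ once |z − 2| < (25/28)ϵ.
Take δ = min(5/2, (25/28)ϵ). Then 0 < |z − 2| < δ forces both bounds, so |(-5z - 1)/(z + 3) + 11/5| < ϵ.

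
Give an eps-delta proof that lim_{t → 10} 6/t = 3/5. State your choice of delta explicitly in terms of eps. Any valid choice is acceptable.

Let eps > 0. We seek delta > 0 such that 0 < |t − 10| < delta implies |6/t − (3/5)| < eps.
|6/t − (3/5)| = 6·|10 − t|/(10·|t|) = 6|t − 10|/(10|t|).
Require delta ≤ 5 so that |t| > 10 − 5 = 5, hence 10|t| > 50.
Then |6/t − (3/5)| < 6|t − 10|/50, which is < eps when |t − 10| < (25/3)eps.
Take delta = min(5, (25/3)eps). Then 0 < |t − 10| < delta gives both |t − 10| < 5 and |t − 10| < (25/3)eps, so |6/t − (3/5)| < eps.

delta = min(5, (25/3)eps)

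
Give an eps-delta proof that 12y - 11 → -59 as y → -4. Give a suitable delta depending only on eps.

Suppose eps > 0. We need delta > 0 so that 0 < |y + 4| < delta implies |(12y - 11) + 59| < eps.
|(12y - 11) + 59| = |12y + 48| = 12|y + 4|.
So 12|y + 4| < eps exactly when |y + 4| < eps/12.
Choosing delta = eps/12 gives |(12y - 11) + 59| = 12|y + 4| < eps whenever |y + 4| < delta.

delta = eps/12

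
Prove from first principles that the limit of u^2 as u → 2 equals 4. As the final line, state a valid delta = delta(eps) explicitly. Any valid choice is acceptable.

delta = min(2, eps/6)

Suppose eps > 0. We seek delta > 0 with 0 < |u − 2| < delta ⇒ |u^2 − 4| < eps.
Factor: u^2 − 4 = (u − 2)(u + 2), so |u^2 − 4| = |u − 2|·|u + 2|.
Impose delta ≤ 2 so that |u| < 4; then |u + 2| ≤ 6.
Hence |u^2 − 4| ≤ 6|u − 2|, which is < eps once |u − 2| < eps/6.
Take delta = min(2, eps/6). If 0 < |u − 2| < delta then both bounds hold and |u^2 − 4| ≤ 6|u − 2| < 6·(eps/6) = eps.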